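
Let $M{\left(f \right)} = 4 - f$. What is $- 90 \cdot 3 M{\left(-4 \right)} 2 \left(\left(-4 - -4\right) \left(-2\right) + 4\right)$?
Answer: $-17280$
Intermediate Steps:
$- 90 \cdot 3 M{\left(-4 \right)} 2 \left(\left(-4 - -4\right) \left(-2\right) + 4\right) = - 90 \cdot 3 \left(4 - -4\right) 2 \left(\left(-4 - -4\right) \left(-2\right) + 4\right) = - 90 \cdot 3 \left(4 + 4\right) 2 \left(\left(-4 + 4\right) \left(-2\right) + 4\right) = - 90 \cdot 3 \cdot 8 \cdot 2 \left(0 \left(-2\right) + 4\right) = - 90 \cdot 24 \cdot 2 \left(0 + 4\right) = - 90 \cdot 24 \cdot 2 \cdot 4 = - 90 \cdot 24 \cdot 8 = \left(-90\right) 192 = -17280$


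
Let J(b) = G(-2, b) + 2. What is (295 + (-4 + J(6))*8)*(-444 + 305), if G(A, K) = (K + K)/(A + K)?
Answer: -42117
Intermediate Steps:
G(A, K) = 2*K/(A + K) (G(A, K) = (2*K)/(A + K) = 2*K/(A + K))
J(b) = 2 + 2*b/(-2 + b) (J(b) = 2*b/(-2 + b) + 2 = 2 + 2*b/(-2 + b))
(295 + (-4 + J(6))*8)*(-444 + 305) = (295 + (-4 + 4*(-1 + 6)/(-2 + 6))*8)*(-444 + 305) = (295 + (-4 + 4*5/4)*8)*(-139) = (295 + (-4 + 4*(1/4)*5)*8)*(-139) = (295 + (-4 + 5)*8)*(-139) = (295 + 1*8)*(-139) = (295 + 8)*(-139) = 303*(-139) = -42117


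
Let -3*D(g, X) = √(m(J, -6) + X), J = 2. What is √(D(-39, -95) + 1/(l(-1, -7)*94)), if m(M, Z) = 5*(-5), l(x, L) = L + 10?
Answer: √(282 - 53016*I*√30)/282 ≈ 1.3519 - 1.3505*I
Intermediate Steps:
l(x, L) = 10 + L
m(M, Z) = -25
D(g, X) = -√(-25 + X)/3
√(D(-39, -95) + 1/(l(-1, -7)*94)) = √(-√(-25 - 95)/3 + 1/((10 - 7)*94)) = √(-2*I*√30/3 + 1/(3*94)) = √(-2*I*√30/3 + 1/282) = √(1/282 - 2*I*√30/3)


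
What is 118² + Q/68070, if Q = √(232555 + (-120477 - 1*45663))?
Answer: 13924 + √66415/68070 ≈ 13924.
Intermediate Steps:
Q = √66415 (Q = √(232555 + (-120477 - 45663)) = √(232555 - 166140) = √66415 ≈ 257.71)
118² + Q/68070 = 118² + √66415/68070 = 13924 + √66415*(1/68070) = 13924 + √66415/68070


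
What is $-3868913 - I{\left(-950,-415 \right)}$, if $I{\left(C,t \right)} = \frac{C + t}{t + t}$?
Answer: $- \frac{642239831}{166} \approx -3.8689 \cdot 10^{6}$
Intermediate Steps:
$I{\left(C,t \right)} = \frac{C + t}{2 t}$
$-3868913 - I{\left(-950,-415 \right)} = -3868913 - \frac{-950 - 415}{2 \left(-415\right)} = -3868913 - \frac{1}{2} \left(- \frac{1}{415}\right) \left(-1365\right) = -3868913 - \frac{273}{166} = - \frac{642239831}{166}$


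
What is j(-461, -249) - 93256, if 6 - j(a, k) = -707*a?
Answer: -419177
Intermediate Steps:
j(a, k) = 6 + 707*a (j(a, k) = 6 - (-707)*a = 6 + 707*a)
j(-461, -249) - 93256 = (6 + 707*(-461)) - 93256 = (6 - 325927) - 93256 = -325921 - 93256 = -419177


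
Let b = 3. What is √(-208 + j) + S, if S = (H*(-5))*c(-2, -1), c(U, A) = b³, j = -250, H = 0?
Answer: I*√458 ≈ 21.401*I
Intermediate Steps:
c(U, A) = 27 (c(U, A) = 3³ = 27)
S = 0 (S = (0*(-5))*27 = 0*27 = 0)
√(-208 + j) + S = √(-208 - 250) + 0 = √(-458) + 0 = I*√458 + 0 = I*√458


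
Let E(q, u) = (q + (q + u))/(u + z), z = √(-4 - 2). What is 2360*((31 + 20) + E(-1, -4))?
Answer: 1352280/11 + 7080*I*√6/11 ≈ 1.2293e+5 + 1576.6*I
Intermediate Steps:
z = I*√6 (z = √(-6) = I*√6 ≈ 2.4495*I)
E(q, u) = (u + 2*q)/(u + I*√6) (E(q, u) = (q + (q + u))/(u + I*√6) = (u + 2*q)/(u + I*√6))
2360*((31 + 20) + E(-1, -4)) = 2360*((31 + 20) + (-4 + 2*(-1))/(-4 + I*√6)) = 2360*(51 + (-4 - 2)/(-4 + I*√6)) = 2360*(51 - 6/(-4 + I*√6)) = 120360 - 14160/(-4 + I*√6)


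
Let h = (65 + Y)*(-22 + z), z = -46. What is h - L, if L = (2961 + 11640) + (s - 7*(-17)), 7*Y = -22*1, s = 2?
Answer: -132498/7 ≈ -18928.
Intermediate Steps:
Y = -22/7 (Y = (-22*1)/7 = (⅐)*(-22) = -22/7 ≈ -3.1429)
L = 14722 (L = (2961 + 11640) + (2 - 7*(-17)) = 14601 + (2 + 119) = 14601 + 121 = 14722)
h = -29444/7 (h = (65 - 22/7)*(-22 - 46) = (433/7)*(-68) = -29444/7 ≈ -4206.3)
h - L = -29444/7 - 1*14722 = -29444/7 - 14722 = -132498/7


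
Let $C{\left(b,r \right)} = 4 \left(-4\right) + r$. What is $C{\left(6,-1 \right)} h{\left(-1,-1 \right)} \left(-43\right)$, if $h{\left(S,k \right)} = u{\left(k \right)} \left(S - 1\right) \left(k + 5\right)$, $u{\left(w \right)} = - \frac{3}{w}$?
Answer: $-17544$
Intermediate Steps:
$C{\left(b,r \right)} = -16 + r$
$h{\left(S,k \right)} = - \frac{3 \left(-1 + S\right) \left(5 + k\right)}{k}$ ($h{\left(S,k \right)} = - \frac{3}{k} \left(S - 1\right) \left(k + 5\right) = - \frac{3}{k} \left(-1 + S\right) \left(5 + k\right) = - \frac{3 \left(-1 + S\right) \left(5 + k\right)}{k}$)
$C{\left(6,-1 \right)} h{\left(-1,-1 \right)} \left(-43\right) = \left(-16 - 1\right) \left(3 - -3 + \frac{15}{-1} - - \frac{15}{-1}\right) \left(-43\right) = - 17 \left(3 + 3 + 15 \left(-1\right) - \left(-15\right) \left(-1\right)\right) \left(-43\right) = - 17 \left(3 + 3 - 15 - 15\right) \left(-43\right) = \left(-17\right) \left(-24\right) \left(-43\right) = 408 \left(-43\right) = -17544$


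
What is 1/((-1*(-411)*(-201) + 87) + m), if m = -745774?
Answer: -1/828298 ≈ -1.2073e-6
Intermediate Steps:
1/((-1*(-411)*(-201) + 87) + m) = 1/((-1*(-411)*(-201) + 87) - 745774) = 1/((411*(-201) + 87) - 745774) = 1/((-82611 + 87) - 745774) = 1/(-82524 - 745774) = 1/(-828298) = -1/828298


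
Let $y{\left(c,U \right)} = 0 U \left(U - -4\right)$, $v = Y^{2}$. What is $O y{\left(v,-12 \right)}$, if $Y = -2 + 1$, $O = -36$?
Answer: $0$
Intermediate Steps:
$Y = -1$
$v = 1$ ($v = \left(-1\right)^{2} = 1$)
$y{\left(c,U \right)} = 0$ ($y{\left(c,U \right)} = 0 \left(U + 4\right) = 0 \left(4 + U\right) = 0$)
$O y{\left(v,-12 \right)} = \left(-36\right) 0 = 0$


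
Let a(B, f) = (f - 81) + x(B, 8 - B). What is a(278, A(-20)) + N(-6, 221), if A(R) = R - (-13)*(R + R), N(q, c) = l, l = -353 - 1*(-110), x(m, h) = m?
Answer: -586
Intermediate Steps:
l = -243 (l = -353 + 110 = -243)
N(q, c) = -243
A(R) = 27*R (A(R) = R - (-13)*2*R = R - (-26)*R = R + 26*R = 27*R)
a(B, f) = -81 + B + f (a(B, f) = (f - 81) + B = (-81 + f) + B = -81 + B + f)
a(278, A(-20)) + N(-6, 221) = (-81 + 278 + 27*(-20)) - 243 = (-81 + 278 - 540) - 243 = -343 - 243 = -586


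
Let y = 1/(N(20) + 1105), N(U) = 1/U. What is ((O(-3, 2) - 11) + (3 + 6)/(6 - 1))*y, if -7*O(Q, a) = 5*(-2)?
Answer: -1088/154707 ≈ -0.0070326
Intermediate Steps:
O(Q, a) = 10/7 (O(Q, a) = -5*(-2)/7 = -⅐*(-10) = 10/7)
y = 20/22101 (y = 1/(1/20 + 1105) = 1/(22101/20) = 20/22101 ≈ 0.00090494)
((O(-3, 2) - 11) + (3 + 6)/(6 - 1))*y = ((10/7 - 11) + (3 + 6)/(6 - 1))*(20/22101) = (-67/7 + 9/5)*(20/22101) = -272/35*20/22101 = -1088/154707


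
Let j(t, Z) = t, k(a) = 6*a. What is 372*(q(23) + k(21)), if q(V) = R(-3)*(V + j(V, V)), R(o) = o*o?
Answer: 200880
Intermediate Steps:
R(o) = o²
q(V) = 18*V (q(V) = (-3)²*(V + V) = 9*(2*V) = 18*V)
372*(q(23) + k(21)) = 372*(18*23 + 6*21) = 372*(414 + 126) = 372*540 = 200880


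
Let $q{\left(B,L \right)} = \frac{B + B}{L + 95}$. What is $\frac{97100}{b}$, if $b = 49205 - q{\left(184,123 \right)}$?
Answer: $\frac{10583900}{5363161} \approx 1.9734$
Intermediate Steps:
$q{\left(B,L \right)} = \frac{2 B}{95 + L}$
$b = \frac{5363161}{109}$ ($b = 49205 - 2 \cdot 184 \frac{1}{95 + 123} = 49205 - 2 \cdot 184 \cdot \frac{1}{218} = 49205 - \frac{184}{109} = \frac{5363161}{109} \approx 49203.0$)
$\frac{97100}{b} = \frac{97100}{\frac{5363161}{109}} = 97100 \cdot \frac{109}{5363161} = \frac{10583900}{5363161}$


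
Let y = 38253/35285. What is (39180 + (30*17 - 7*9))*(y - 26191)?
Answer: -36619753809114/35285 ≈ -1.0378e+9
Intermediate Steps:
y = 38253/35285 (y = 38253*(1/35285) = 38253/35285 ≈ 1.0841)
(39180 + (30*17 - 7*9))*(y - 26191) = (39180 + (30*17 - 7*9))*(38253/35285 - 26191) = (39180 + (510 - 63))*(-924111182/35285) = (39180 + 447)*(-924111182/35285) = 39627*(-924111182/35285) = -36619753809114/35285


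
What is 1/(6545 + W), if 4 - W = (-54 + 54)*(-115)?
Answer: 1/6549 ≈ 0.00015269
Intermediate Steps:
W = 4 (W = 4 - (-54 + 54)*(-115) = 4 - 0*(-115) = 4 - 1*0 = 4 + 0 = 4)
1/(6545 + W) = 1/(6545 + 4) = 1/6549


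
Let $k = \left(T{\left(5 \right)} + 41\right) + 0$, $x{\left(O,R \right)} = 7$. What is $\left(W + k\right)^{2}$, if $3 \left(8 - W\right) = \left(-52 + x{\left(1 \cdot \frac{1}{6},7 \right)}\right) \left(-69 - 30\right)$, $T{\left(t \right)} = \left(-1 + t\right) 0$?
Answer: $2062096$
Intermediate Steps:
$T{\left(t \right)} = 0$
$W = -1477$ ($W = 8 - \frac{\left(-52 + 7\right) \left(-69 - 30\right)}{3} = 8 - \frac{\left(-45\right) \left(-99\right)}{3} = 8 - 1485 = -1477$)
$k = 41$ ($k = \left(0 + 41\right) + 0 = 41 + 0 = 41$)
$\left(W + k\right)^{2} = \left(-1477 + 41\right)^{2} = \left(-1436\right)^{2} = 2062096$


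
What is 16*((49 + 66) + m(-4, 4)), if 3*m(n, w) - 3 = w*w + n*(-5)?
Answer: 2048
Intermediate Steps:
m(n, w) = 1 - 5*n/3 + w²/3 (m(n, w) = 1 + (w*w + n*(-5))/3 = 1 + (w² - 5*n)/3 = 1 + (-5*n/3 + w²/3) = 1 - 5*n/3 + w²/3)
16*((49 + 66) + m(-4, 4)) = 16*((49 + 66) + (1 - 5/3*(-4) + (⅓)*4²)) = 16*(115 + (1 + 20/3 + (⅓)*16)) = 16*(115 + (1 + 20/3 + 16/3)) = 16*(115 + 13) = 16*128 = 2048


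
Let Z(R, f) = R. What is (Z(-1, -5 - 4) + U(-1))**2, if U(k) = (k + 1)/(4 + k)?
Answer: 1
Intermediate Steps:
U(k) = (1 + k)/(4 + k)
(Z(-1, -5 - 4) + U(-1))**2 = (-1 + (1 - 1)/(4 - 1))**2 = (-1 + 0/3)**2 = (-1 + (1/3)*0)**2 = (-1 + 0)**2 = (-1)**2 = 1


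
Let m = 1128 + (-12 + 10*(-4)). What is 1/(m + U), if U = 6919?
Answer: 1/7995 ≈ 0.00012508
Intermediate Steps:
m = 1076 (m = 1128 + (-12 - 40) = 1128 - 52 = 1076)
1/(m + U) = 1/(1076 + 6919) = 1/7995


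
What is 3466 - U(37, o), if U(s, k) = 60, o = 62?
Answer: 3406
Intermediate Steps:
3466 - U(37, o) = 3466 - 1*60 = 3466 - 60 = 3406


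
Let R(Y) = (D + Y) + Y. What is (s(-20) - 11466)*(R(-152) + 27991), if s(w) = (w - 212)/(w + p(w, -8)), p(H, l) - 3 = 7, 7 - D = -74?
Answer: -1588718352/5 ≈ -3.1774e+8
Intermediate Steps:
D = 81 (D = 7 - 1*(-74) = 7 + 74 = 81)
p(H, l) = 10 (p(H, l) = 3 + 7 = 10)
R(Y) = 81 + 2*Y (R(Y) = (81 + Y) + Y = 81 + 2*Y)
s(w) = (-212 + w)/(10 + w) (s(w) = (w - 212)/(w + 10) = (-212 + w)/(10 + w))
(s(-20) - 11466)*(R(-152) + 27991) = ((-212 - 20)/(10 - 20) - 11466)*((81 + 2*(-152)) + 27991) = (-232/(-10) - 11466)*((81 - 304) + 27991) = (-⅒*(-232) - 11466)*(-223 + 27991) = (116/5 - 11466)*27768 = -57214/5*27768 = -1588718352/5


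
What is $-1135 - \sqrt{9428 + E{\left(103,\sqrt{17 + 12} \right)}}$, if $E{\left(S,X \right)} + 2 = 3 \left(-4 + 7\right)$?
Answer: $-1135 - \sqrt{9435} \approx -1232.1$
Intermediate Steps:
$E{\left(S,X \right)} = 7$ ($E{\left(S,X \right)} = -2 + 3 \left(-4 + 7\right) = -2 + 3 \cdot 3 = -2 + 9 = 7$)
$-1135 - \sqrt{9428 + E{\left(103,\sqrt{17 + 12} \right)}} = -1135 - \sqrt{9428 + 7} = -1135 - \sqrt{9435}$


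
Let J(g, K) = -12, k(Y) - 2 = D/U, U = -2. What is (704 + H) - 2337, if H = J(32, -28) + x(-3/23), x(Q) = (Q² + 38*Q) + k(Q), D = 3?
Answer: -1745107/1058 ≈ -1649.4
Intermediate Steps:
k(Y) = ½ (k(Y) = 2 + 3/(-2) = 2 + 3*(-½) = 2 - 3/2 = ½)
x(Q) = ½ + Q² + 38*Q (x(Q) = (Q² + 38*Q) + ½ = ½ + Q² + 38*Q)
H = -17393/1058 (H = -12 + (½ + (-3/23)² + 38*(-3/23)) = -12 + (½ + 9/529 - 114/23) = -12 - 4697/1058 = -17393/1058 ≈ -16.440)
(704 + H) - 2337 = (704 - 17393/1058) - 2337 = 727439/1058 - 2337 = -1745107/1058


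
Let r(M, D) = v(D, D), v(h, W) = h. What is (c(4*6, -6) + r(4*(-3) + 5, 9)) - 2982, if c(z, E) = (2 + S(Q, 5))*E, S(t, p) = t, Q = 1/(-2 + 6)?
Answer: -5973/2 ≈ -2986.5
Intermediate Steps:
Q = ¼ (Q = 1/4 = ¼ ≈ 0.25000)
r(M, D) = D
c(z, E) = 9*E/4 (c(z, E) = (2 + ¼)*E = 9*E/4)
(c(4*6, -6) + r(4*(-3) + 5, 9)) - 2982 = ((9/4)*(-6) + 9) - 2982 = (-27/2 + 9) - 2982 = -9/2 - 2982 = -5973/2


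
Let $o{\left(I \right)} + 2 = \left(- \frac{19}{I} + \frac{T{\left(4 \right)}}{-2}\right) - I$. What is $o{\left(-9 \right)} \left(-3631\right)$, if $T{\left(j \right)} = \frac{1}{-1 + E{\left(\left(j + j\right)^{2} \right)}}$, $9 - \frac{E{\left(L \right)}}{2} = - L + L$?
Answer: $- \frac{10090549}{306} \approx -32976.0$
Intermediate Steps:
$E{\left(L \right)} = 18$ ($E{\left(L \right)} = 18 - 2 \left(- L + L\right) = 18 - 0 = 18 + 0 = 18$)
$T{\left(j \right)} = \frac{1}{17}$ ($T{\left(j \right)} = \frac{1}{-1 + 18} = \frac{1}{17}$)
$o{\left(I \right)} = - \frac{69}{34} - I - \frac{19}{I}$ ($o{\left(I \right)} = -2 - \left(\frac{1}{34} + I + \frac{19}{I}\right) = - \frac{69}{34} - I - \frac{19}{I}$)
$o{\left(-9 \right)} \left(-3631\right) = \left(- \frac{69}{34} - -9 - \frac{19}{-9}\right) \left(-3631\right) = \left(- \frac{69}{34} + 9 - - \frac{19}{9}\right) \left(-3631\right) = \left(- \frac{69}{34} + 9 + \frac{19}{9}\right) \left(-3631\right) = \frac{2779}{306} \left(-3631\right) = - \frac{10090549}{306}$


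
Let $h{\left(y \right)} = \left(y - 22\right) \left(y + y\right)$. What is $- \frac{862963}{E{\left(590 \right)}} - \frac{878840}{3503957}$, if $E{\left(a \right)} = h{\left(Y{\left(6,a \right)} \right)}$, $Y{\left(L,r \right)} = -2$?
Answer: $- \frac{3023869613231}{336379872} \approx -8989.5$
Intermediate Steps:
$h{\left(y \right)} = 2 y \left(-22 + y\right)$ ($h{\left(y \right)} = \left(-22 + y\right) 2 y = 2 y \left(-22 + y\right)$)
$E{\left(a \right)} = 96$ ($E{\left(a \right)} = 2 \left(-2\right) \left(-22 - 2\right) = 2 \left(-2\right) \left(-24\right) = 96$)
$- \frac{862963}{E{\left(590 \right)}} - \frac{878840}{3503957} = - \frac{862963}{96} - \frac{878840}{3503957} = - \frac{3023869613231}{336379872}$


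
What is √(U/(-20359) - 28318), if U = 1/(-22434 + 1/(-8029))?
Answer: 3*I*√42312560251752409786374777405/3667115748733 ≈ 168.28*I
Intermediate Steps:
U = -8029/180122587 (U = 1/(-22434 - 1/8029) = 1/(-180122587/8029) = -8029/180122587 ≈ -4.4575e-5)
√(U/(-20359) - 28318) = √(-8029/180122587/(-20359) - 28318) = √(-8029/180122587*(-1/20359) - 28318) = √(8029/3667115748733 - 28318) = √(-103845383772613065/3667115748733) = 3*I*√42312560251752409786374777405/3667115748733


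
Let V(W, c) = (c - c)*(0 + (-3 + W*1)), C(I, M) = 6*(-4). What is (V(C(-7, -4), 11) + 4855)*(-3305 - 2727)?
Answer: -29285360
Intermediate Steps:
C(I, M) = -24
V(W, c) = 0 (V(W, c) = 0*(0 + (-3 + W)) = 0*(-3 + W) = 0)
(V(C(-7, -4), 11) + 4855)*(-3305 - 2727) = (0 + 4855)*(-3305 - 2727) = 4855*(-6032) = -29285360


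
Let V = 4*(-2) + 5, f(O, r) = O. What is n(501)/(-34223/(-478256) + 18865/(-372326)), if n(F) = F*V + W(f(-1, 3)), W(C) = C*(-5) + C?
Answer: -133461324020272/1859906629 ≈ -71757.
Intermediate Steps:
W(C) = -4*C (W(C) = -5*C + C = -4*C)
V = -3 (V = -8 + 5 = -3)
n(F) = 4 - 3*F (n(F) = F*(-3) - 4*(-1) = -3*F + 4 = 4 - 3*F)
n(501)/(-34223/(-478256) + 18865/(-372326)) = (4 - 3*501)/(-34223/(-478256) + 18865/(-372326)) = (4 - 1503)/(-34223*(-1/478256) + 18865*(-1/372326)) = -1499/(34223/478256 - 18865/372326) = -1499/1859906629/89033571728 = -1499*89033571728/1859906629 = -133461324020272/1859906629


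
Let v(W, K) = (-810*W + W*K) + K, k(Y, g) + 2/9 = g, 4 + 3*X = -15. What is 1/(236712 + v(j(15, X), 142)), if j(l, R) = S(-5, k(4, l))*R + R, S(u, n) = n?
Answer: 27/8197322 ≈ 3.2938e-6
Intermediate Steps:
X = -19/3 (X = -4/3 + (⅓)*(-15) = -4/3 - 5 = -19/3 ≈ -6.3333)
k(Y, g) = -2/9 + g
j(l, R) = R + R*(-2/9 + l) (j(l, R) = (-2/9 + l)*R + R = R*(-2/9 + l) + R = R + R*(-2/9 + l))
v(W, K) = K - 810*W + K*W (v(W, K) = (-810*W + K*W) + K = K - 810*W + K*W)
1/(236712 + v(j(15, X), 142)) = 1/(236712 + (142 - 90*(-19)*(7 + 9*15)/3 + 142*((⅑)*(-19/3)*(7 + 9*15)))) = 1/(236712 + (142 - 90*(-19)*(7 + 135)/3 + 142*((⅑)*(-19/3)*(7 + 135)))) = 1/(236712 + (142 - 90*(-19)*142/3 + 142*((⅑)*(-19/3)*142))) = 1/(236712 + (142 - 810*(-2698/27) + 142*(-2698/27))) = 1/(236712 + (142 + 80940 - 383116/27)) = 1/(236712 + 1806098/27) = 1/(8197322/27) = 27/8197322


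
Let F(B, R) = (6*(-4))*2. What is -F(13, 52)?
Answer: 48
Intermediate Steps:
F(B, R) = -48 (F(B, R) = -24*2 = -48)
-F(13, 52) = -1*(-48) = 48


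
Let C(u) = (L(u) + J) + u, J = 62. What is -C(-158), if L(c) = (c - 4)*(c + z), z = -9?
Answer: -26958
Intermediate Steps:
L(c) = (-9 + c)*(-4 + c) (L(c) = (c - 4)*(c - 9) = (-4 + c)*(-9 + c) = (-9 + c)*(-4 + c))
C(u) = 98 + u**2 - 12*u (C(u) = ((36 + u**2 - 13*u) + 62) + u = (98 + u**2 - 13*u) + u = 98 + u**2 - 12*u)
-C(-158) = -(98 + (-158)**2 - 12*(-158)) = -(98 + 24964 + 1896) = -1*26958 = -26958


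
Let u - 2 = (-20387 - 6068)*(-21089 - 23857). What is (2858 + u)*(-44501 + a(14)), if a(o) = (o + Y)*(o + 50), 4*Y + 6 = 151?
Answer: -49089899937650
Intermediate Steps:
Y = 145/4 (Y = -3/2 + (1/4)*151 = -3/2 + 151/4 = 145/4 ≈ 36.250)
a(o) = (50 + o)*(145/4 + o) (a(o) = (o + 145/4)*(o + 50) = (145/4 + o)*(50 + o) = (50 + o)*(145/4 + o))
u = 1189046432 (u = 2 + (-20387 - 6068)*(-21089 - 23857) = 2 - 26455*(-44946) = 2 + 1189046430 = 1189046432)
(2858 + u)*(-44501 + a(14)) = (2858 + 1189046432)*(-44501 + (3625/2 + 14**2 + (345/4)*14)) = 1189049290*(-44501 + (3625/2 + 196 + 2415/2)) = 1189049290*(-44501 + 3216) = 1189049290*(-41285) = -49089899937650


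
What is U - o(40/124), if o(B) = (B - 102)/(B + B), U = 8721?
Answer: 44393/5 ≈ 8878.6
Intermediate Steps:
o(B) = (-102 + B)/(2*B) (o(B) = (-102 + B)/((2*B)) = (-102 + B)*(1/(2*B)) = (-102 + B)/(2*B))
U - o(40/124) = 8721 - (-102 + 40/124)/(2*(40/124)) = 8721 - (-102 + 40*(1/124))/(2*(40*(1/124))) = 8721 - (-102 + 10/31)/(2*10/31) = 8721 - 31*(-3152)/(2*10*31) = 8721 - 1*(-788/5) = 8721 + 788/5 = 44393/5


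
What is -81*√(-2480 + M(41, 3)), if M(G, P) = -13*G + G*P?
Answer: -1377*I*√10 ≈ -4354.5*I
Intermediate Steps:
-81*√(-2480 + M(41, 3)) = -81*√(-2480 + 41*(-13 + 3)) = -81*√(-2480 + 41*(-10)) = -81*√(-2480 - 410) = -1377*I*√10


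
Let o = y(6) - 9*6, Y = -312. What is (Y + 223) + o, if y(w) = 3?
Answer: -140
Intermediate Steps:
o = -51 (o = 3 - 9*6 = 3 - 54 = -51)
(Y + 223) + o = (-312 + 223) - 51 = -89 - 51 = -140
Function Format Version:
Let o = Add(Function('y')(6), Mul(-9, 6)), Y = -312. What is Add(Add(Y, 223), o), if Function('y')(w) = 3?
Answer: -140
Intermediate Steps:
o = -51 (o = Add(3, Mul(-9, 6)) = Add(3, -54) = -51)
Add(Add(Y, 223), o) = Add(Add(-312, 223), -51) = Add(-89, -51) = -140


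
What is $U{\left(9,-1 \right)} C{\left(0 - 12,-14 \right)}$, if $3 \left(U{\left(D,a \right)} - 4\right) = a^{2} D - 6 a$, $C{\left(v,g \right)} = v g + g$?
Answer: $1386$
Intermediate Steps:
$C{\left(v,g \right)} = g + g v$ ($C{\left(v,g \right)} = g v + g = g + g v$)
$U{\left(D,a \right)} = 4 - 2 a + \frac{D a^{2}}{3}$ ($U{\left(D,a \right)} = 4 + \frac{a^{2} D - 6 a}{3} = 4 + \frac{D a^{2} - 6 a}{3} = 4 + \frac{- 6 a + D a^{2}}{3} = 4 + \left(- 2 a + \frac{D a^{2}}{3}\right) = 4 - 2 a + \frac{D a^{2}}{3}$)
$U{\left(9,-1 \right)} C{\left(0 - 12,-14 \right)} = \left(4 - -2 + \frac{1}{3} \cdot 9 \left(-1\right)^{2}\right) \left(- 14 \left(1 + \left(0 - 12\right)\right)\right) = \left(4 + 2 + \frac{1}{3} \cdot 9 \cdot 1\right) \left(- 14 \left(1 + \left(0 - 12\right)\right)\right) = \left(4 + 2 + 3\right) \left(- 14 \left(1 - 12\right)\right) = 9 \left(\left(-14\right) \left(-11\right)\right) = 9 \cdot 154 = 1386$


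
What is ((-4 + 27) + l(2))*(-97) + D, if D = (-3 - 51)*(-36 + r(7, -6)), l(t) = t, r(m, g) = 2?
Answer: -589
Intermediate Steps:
D = 1836 (D = (-3 - 51)*(-36 + 2) = -54*(-34) = 1836)
((-4 + 27) + l(2))*(-97) + D = ((-4 + 27) + 2)*(-97) + 1836 = (23 + 2)*(-97) + 1836 = 25*(-97) + 1836 = -2425 + 1836 = -589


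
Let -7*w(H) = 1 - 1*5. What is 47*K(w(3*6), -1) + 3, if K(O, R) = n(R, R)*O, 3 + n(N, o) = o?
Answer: -731/7 ≈ -104.43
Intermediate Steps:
n(N, o) = -3 + o
w(H) = 4/7 (w(H) = -(1 - 1*5)/7 = -(1 - 5)/7 = -1/7*(-4) = 4/7)
K(O, R) = O*(-3 + R) (K(O, R) = (-3 + R)*O = O*(-3 + R))
47*K(w(3*6), -1) + 3 = 47*(4*(-3 - 1)/7) + 3 = 47*((4/7)*(-4)) + 3 = 47*(-16/7) + 3 = -752/7 + 3 = -731/7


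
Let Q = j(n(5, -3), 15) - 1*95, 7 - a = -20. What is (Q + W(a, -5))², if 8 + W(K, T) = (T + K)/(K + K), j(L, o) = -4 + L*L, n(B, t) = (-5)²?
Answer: 195916009/729 ≈ 2.6875e+5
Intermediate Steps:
n(B, t) = 25
j(L, o) = -4 + L²
a = 27 (a = 7 - 1*(-20) = 7 + 20 = 27)
W(K, T) = -8 + (K + T)/(2*K) (W(K, T) = -8 + (T + K)/(K + K) = -8 + (K + T)/((2*K)) = -8 + (K + T)*(1/(2*K)) = -8 + (K + T)/(2*K))
Q = 526 (Q = (-4 + 25²) - 1*95 = (-4 + 625) - 95 = 621 - 95 = 526)
(Q + W(a, -5))² = (526 + (½)*(-5 - 15*27)/27)² = (526 + (½)*(1/27)*(-5 - 405))² = (526 + (½)*(1/27)*(-410))² = (526 - 205/27)² = (13997/27)² = 195916009/729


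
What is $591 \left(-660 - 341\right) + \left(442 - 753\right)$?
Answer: $-591902$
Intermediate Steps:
$591 \left(-660 - 341\right) + \left(442 - 753\right) = 591 \left(-1001\right) - 311 = -591591 - 311 = -591902$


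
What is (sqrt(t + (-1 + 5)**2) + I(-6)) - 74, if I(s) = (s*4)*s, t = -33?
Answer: 70 + I*sqrt(17) ≈ 70.0 + 4.1231*I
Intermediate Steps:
I(s) = 4*s**2 (I(s) = (4*s)*s = 4*s**2)
(sqrt(t + (-1 + 5)**2) + I(-6)) - 74 = (sqrt(-33 + (-1 + 5)**2) + 4*(-6)**2) - 74 = (sqrt(-33 + 4**2) + 4*36) - 74 = (sqrt(-33 + 16) + 144) - 74 = (sqrt(-17) + 144) - 74 = (I*sqrt(17) + 144) - 74 = (144 + I*sqrt(17)) - 74 = 70 + I*sqrt(17)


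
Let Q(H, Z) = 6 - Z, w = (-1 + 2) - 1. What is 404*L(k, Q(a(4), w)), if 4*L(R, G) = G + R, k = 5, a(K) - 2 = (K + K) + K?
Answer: 1111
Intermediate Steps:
a(K) = 2 + 3*K (a(K) = 2 + ((K + K) + K) = 2 + (2*K + K) = 2 + 3*K)
w = 0 (w = 1 - 1 = 0)
L(R, G) = G/4 + R/4 (L(R, G) = (G + R)/4 = G/4 + R/4)
404*L(k, Q(a(4), w)) = 404*((6 - 1*0)/4 + (¼)*5) = 404*((6 + 0)/4 + 5/4) = 404*((¼)*6 + 5/4) = 404*(3/2 + 5/4) = 404*(11/4) = 1111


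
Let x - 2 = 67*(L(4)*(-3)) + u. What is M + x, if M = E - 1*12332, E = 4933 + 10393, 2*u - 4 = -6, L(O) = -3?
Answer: 3598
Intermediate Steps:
u = -1 (u = 2 + (1/2)*(-6) = 2 - 3 = -1)
E = 15326
x = 604 (x = 2 + (67*(-3*(-3)) - 1) = 2 + (67*9 - 1) = 2 + (603 - 1) = 2 + 602 = 604)
M = 2994 (M = 15326 - 1*12332 = 15326 - 12332 = 2994)
M + x = 2994 + 604 = 3598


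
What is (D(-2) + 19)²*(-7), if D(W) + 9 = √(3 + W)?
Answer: -847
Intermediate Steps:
D(W) = -9 + √(3 + W)
(D(-2) + 19)²*(-7) = ((-9 + √(3 - 2)) + 19)²*(-7) = ((-9 + √1) + 19)²*(-7) = ((-9 + 1) + 19)²*(-7) = (-8 + 19)²*(-7) = 11²*(-7) = 121*(-7) = -847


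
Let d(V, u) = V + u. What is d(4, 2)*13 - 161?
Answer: -83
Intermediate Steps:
d(4, 2)*13 - 161 = (4 + 2)*13 - 161 = 6*13 - 161 = 78 - 161 = -83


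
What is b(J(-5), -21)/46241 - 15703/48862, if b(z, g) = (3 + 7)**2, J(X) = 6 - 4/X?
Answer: -721236223/2259427742 ≈ -0.31921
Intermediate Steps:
J(X) = 6 - 4/X
b(z, g) = 100 (b(z, g) = 10**2 = 100)
b(J(-5), -21)/46241 - 15703/48862 = 100/46241 - 15703/48862 = -721236223/2259427742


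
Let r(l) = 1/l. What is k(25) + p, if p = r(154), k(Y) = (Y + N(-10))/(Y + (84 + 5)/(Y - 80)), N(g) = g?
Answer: 32084/49511 ≈ 0.64802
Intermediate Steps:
k(Y) = (-10 + Y)/(Y + 89/(-80 + Y)) (k(Y) = (Y - 10)/(Y + (84 + 5)/(Y - 80)) = (-10 + Y)/(Y + 89/(-80 + Y)))
p = 1/154 ≈ 0.0064935
k(25) + p = (800 + 25² - 90*25)/(89 + 25² - 80*25) + 1/154 = (800 + 625 - 2250)/(89 + 625 - 2000) + 1/154 = -825/(-1286) + 1/154 = -1/1286*(-825) + 1/154 = 825/1286 + 1/154 = 32084/49511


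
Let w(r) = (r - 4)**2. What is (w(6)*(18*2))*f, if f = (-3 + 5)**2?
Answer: 576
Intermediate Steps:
f = 4 (f = 2**2 = 4)
w(r) = (-4 + r)**2
(w(6)*(18*2))*f = ((-4 + 6)**2*(18*2))*4 = (2**2*36)*4 = (4*36)*4 = 144*4 = 576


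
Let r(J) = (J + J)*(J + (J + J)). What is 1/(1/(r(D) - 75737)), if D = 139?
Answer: 40189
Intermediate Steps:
r(J) = 6*J**2 (r(J) = (2*J)*(J + 2*J) = (2*J)*(3*J) = 6*J**2)
1/(1/(r(D) - 75737)) = 1/(1/(6*139**2 - 75737)) = 1/(1/(6*19321 - 75737)) = 1/(1/(115926 - 75737)) = 1/(1/40189) = 40189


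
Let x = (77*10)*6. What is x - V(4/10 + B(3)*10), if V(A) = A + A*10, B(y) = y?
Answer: 21428/5 ≈ 4285.6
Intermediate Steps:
V(A) = 11*A (V(A) = A + 10*A = 11*A)
x = 4620 (x = 770*6 = 4620)
x - V(4/10 + B(3)*10) = 4620 - 11*(4/10 + 3*10) = 4620 - 11*(4*(1/10) + 30) = 4620 - 11*(2/5 + 30) = 4620 - 11*152/5 = 4620 - 1*1672/5 = 4620 - 1672/5 = 21428/5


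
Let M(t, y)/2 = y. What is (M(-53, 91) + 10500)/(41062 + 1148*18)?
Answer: 763/4409 ≈ 0.17306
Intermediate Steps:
M(t, y) = 2*y
(M(-53, 91) + 10500)/(41062 + 1148*18) = (2*91 + 10500)/(41062 + 1148*18) = (182 + 10500)/(41062 + 20664) = 10682/61726 = 10682*(1/61726) = 763/4409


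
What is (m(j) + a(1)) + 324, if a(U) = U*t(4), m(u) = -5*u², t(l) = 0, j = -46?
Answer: -10256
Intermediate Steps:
a(U) = 0 (a(U) = U*0 = 0)
(m(j) + a(1)) + 324 = (-5*(-46)² + 0) + 324 = (-5*2116 + 0) + 324 = (-10580 + 0) + 324 = -10580 + 324 = -10256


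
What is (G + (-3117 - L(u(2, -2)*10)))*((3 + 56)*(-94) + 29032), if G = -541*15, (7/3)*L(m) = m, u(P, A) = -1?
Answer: -1845858684/7 ≈ -2.6369e+8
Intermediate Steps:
L(m) = 3*m/7
G = -8115
(G + (-3117 - L(u(2, -2)*10)))*((3 + 56)*(-94) + 29032) = (-8115 + (-3117 - 3*(-1*10)/7))*((3 + 56)*(-94) + 29032) = (-8115 + (-3117 - 3*(-10)/7))*(59*(-94) + 29032) = (-8115 + (-3117 - 1*(-30/7)))*(-5546 + 29032) = (-8115 + (-3117 + 30/7))*23486 = (-8115 - 21789/7)*23486 = -78594/7*23486 = -1845858684/7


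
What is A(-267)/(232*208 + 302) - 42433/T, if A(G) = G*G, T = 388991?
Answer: 8556772595/6296208326 ≈ 1.3590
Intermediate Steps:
A(G) = G²
A(-267)/(232*208 + 302) - 42433/T = (-267)²/(232*208 + 302) - 42433/388991 = 71289/(48256 + 302) - 42433*1/388991 = 71289/48558 - 42433/388991 = 71289*(1/48558) - 42433/388991 = 23763/16186 - 42433/388991 = 8556772595/6296208326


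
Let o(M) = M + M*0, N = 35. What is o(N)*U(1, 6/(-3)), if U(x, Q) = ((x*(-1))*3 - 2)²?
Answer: 875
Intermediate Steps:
U(x, Q) = (-2 - 3*x)² (U(x, Q) = (-x*3 - 2)² = (-3*x - 2)² = (-2 - 3*x)²)
o(M) = M (o(M) = M + 0 = M)
o(N)*U(1, 6/(-3)) = 35*(2 + 3*1)² = 35*(2 + 3)² = 35*5² = 35*25 = 875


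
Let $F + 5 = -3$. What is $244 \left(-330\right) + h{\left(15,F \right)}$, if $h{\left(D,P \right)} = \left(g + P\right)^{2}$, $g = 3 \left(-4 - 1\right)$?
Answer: $-79991$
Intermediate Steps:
$g = -15$ ($g = 3 \left(-5\right) = -15$)
$F = -8$ ($F = -5 - 3 = -8$)
$h{\left(D,P \right)} = \left(-15 + P\right)^{2}$
$244 \left(-330\right) + h{\left(15,F \right)} = 244 \left(-330\right) + \left(-15 - 8\right)^{2} = -80520 + \left(-23\right)^{2} = -80520 + 529 = -79991$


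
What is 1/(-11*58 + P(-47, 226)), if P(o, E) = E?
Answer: -1/412 ≈ -0.0024272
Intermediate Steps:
1/(-11*58 + P(-47, 226)) = 1/(-11*58 + 226) = 1/(-638 + 226) = 1/(-412) = -1/412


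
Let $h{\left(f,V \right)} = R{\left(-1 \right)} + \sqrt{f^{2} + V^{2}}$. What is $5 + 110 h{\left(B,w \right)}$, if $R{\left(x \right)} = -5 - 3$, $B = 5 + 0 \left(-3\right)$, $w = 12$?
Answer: $555$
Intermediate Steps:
$B = 5$ ($B = 5 + 0 = 5$)
$R{\left(x \right)} = -8$
$h{\left(f,V \right)} = -8 + \sqrt{V^{2} + f^{2}}$ ($h{\left(f,V \right)} = -8 + \sqrt{f^{2} + V^{2}} = -8 + \sqrt{V^{2} + f^{2}}$)
$5 + 110 h{\left(B,w \right)} = 5 + 110 \left(-8 + \sqrt{12^{2} + 5^{2}}\right) = 5 + 110 \left(-8 + \sqrt{144 + 25}\right) = 5 + 110 \left(-8 + \sqrt{169}\right) = 5 + 110 \left(-8 + 13\right) = 5 + 110 \cdot 5 = 5 + 550 = 555$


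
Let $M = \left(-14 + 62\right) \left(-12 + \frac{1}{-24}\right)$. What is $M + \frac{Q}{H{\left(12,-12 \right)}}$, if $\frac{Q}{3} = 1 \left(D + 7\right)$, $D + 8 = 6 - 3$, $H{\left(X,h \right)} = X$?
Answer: $- \frac{1155}{2} \approx -577.5$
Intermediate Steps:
$D = -5$ ($D = -8 + \left(6 - 3\right) = -8 + 3 = -5$)
$M = -578$ ($M = 48 \left(-12 - \frac{1}{24}\right) = 48 \left(- \frac{289}{24}\right) = -578$)
$Q = 6$ ($Q = 3 \cdot 1 \left(-5 + 7\right) = 3 \cdot 1 \cdot 2 = 3 \cdot 2 = 6$)
$M + \frac{Q}{H{\left(12,-12 \right)}} = -578 + \frac{6}{12} = -578 + 6 \cdot \frac{1}{12} = -578 + \frac{1}{2} = - \frac{1155}{2}$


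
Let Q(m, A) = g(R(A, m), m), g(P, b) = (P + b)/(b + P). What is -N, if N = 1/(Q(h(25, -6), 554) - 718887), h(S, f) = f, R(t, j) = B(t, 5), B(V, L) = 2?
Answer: 1/718886 ≈ 1.3910e-6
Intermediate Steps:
R(t, j) = 2
g(P, b) = 1 (g(P, b) = (P + b)/(P + b) = 1)
Q(m, A) = 1
N = -1/718886 (N = 1/(1 - 718887) = 1/(-718886) = -1/718886 ≈ -1.3910e-6)
-N = -1*(-1/718886) = 1/718886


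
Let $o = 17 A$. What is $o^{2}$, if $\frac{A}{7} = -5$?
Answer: $354025$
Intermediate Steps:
$A = -35$ ($A = 7 \left(-5\right) = -35$)
$o = -595$ ($o = 17 \left(-35\right) = -595$)
$o^{2} = \left(-595\right)^{2} = 354025$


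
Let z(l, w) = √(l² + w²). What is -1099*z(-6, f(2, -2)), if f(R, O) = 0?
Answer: -6594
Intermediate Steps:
-1099*z(-6, f(2, -2)) = -1099*√((-6)² + 0²) = -1099*√(36 + 0) = -1099*√36 = -1099*6 = -6594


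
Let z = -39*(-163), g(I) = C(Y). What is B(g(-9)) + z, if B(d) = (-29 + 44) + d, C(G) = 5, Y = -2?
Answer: 6377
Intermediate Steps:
g(I) = 5
z = 6357
B(d) = 15 + d
B(g(-9)) + z = (15 + 5) + 6357 = 20 + 6357 = 6377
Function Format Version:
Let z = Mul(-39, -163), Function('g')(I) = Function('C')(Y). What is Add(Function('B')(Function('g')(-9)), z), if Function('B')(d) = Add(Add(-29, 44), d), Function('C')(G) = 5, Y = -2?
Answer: 6377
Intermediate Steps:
Function('g')(I) = 5
z = 6357
Function('B')(d) = Add(15, d)
Add(Function('B')(Function('g')(-9)), z) = Add(Add(15, 5), 6357) = Add(20, 6357) = 6377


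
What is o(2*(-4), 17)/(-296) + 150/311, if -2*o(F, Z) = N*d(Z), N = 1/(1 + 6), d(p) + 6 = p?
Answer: 625021/1288784 ≈ 0.48497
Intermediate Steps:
d(p) = -6 + p
N = 1/7 ≈ 0.14286
o(F, Z) = 3/7 - Z/14 (o(F, Z) = -(-6 + Z)/14 = -(-6/7 + Z/7)/2 = 3/7 - Z/14)
o(2*(-4), 17)/(-296) + 150/311 = (3/7 - 1/14*17)/(-296) + 150/311 = (3/7 - 17/14)*(-1/296) + 150*(1/311) = -11/14*(-1/296) + 150/311 = 11/4144 + 150/311 = 625021/1288784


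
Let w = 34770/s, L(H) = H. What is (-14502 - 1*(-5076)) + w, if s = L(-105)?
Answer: -68300/7 ≈ -9757.1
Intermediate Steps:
s = -105
w = -2318/7 (w = 34770/(-105) = 34770*(-1/105) = -2318/7 ≈ -331.14)
(-14502 - 1*(-5076)) + w = (-14502 - 1*(-5076)) - 2318/7 = (-14502 + 5076) - 2318/7 = -9426 - 2318/7 = -68300/7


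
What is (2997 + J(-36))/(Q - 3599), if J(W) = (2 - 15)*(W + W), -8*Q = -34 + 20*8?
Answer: -828/761 ≈ -1.0880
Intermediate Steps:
Q = -63/4 (Q = -(-34 + 20*8)/8 = -(-34 + 160)/8 = -⅛*126 = -63/4 ≈ -15.750)
J(W) = -26*W
(2997 + J(-36))/(Q - 3599) = (2997 - 26*(-36))/(-63/4 - 3599) = (2997 + 936)/(-14459/4) = 3933*(-4/14459) = -828/761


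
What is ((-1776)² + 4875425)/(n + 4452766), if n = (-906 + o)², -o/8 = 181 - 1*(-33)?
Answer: 75043/105670 ≈ 0.71016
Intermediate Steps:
o = -1712 (o = -8*(181 - 1*(-33)) = -8*(181 + 33) = -8*214 = -1712)
n = 6853924 (n = (-906 - 1712)² = (-2618)² = 6853924)
((-1776)² + 4875425)/(n + 4452766) = ((-1776)² + 4875425)/(6853924 + 4452766) = (3154176 + 4875425)/11306690 = 8029601*(1/11306690) = 75043/105670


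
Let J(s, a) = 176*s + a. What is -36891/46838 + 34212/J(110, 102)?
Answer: 442224507/455780578 ≈ 0.97026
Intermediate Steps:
J(s, a) = a + 176*s
-36891/46838 + 34212/J(110, 102) = -36891/46838 + 34212/(102 + 176*110) = -36891*1/46838 + 34212/(102 + 19360) = -36891/46838 + 34212/19462 = -36891/46838 + 34212*(1/19462) = -36891/46838 + 17106/9731 = 442224507/455780578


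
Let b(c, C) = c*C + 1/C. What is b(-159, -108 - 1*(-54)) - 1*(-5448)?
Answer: 757835/54 ≈ 14034.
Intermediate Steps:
b(c, C) = 1/C + C*c (b(c, C) = C*c + 1/C = 1/C + C*c)
b(-159, -108 - 1*(-54)) - 1*(-5448) = (1/(-108 - 1*(-54)) + (-108 - 1*(-54))*(-159)) - 1*(-5448) = (1/(-108 + 54) + (-108 + 54)*(-159)) + 5448 = (1/(-54) - 54*(-159)) + 5448 = (-1/54 + 8586) + 5448 = 463643/54 + 5448 = 757835/54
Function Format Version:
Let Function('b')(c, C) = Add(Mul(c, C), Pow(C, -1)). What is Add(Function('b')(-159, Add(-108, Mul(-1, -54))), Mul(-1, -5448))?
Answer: Rational(757835, 54) ≈ 14034.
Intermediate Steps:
Function('b')(c, C) = Add(Pow(C, -1), Mul(C, c)) (Function('b')(c, C) = Add(Mul(C, c), Pow(C, -1)) = Add(Pow(C, -1), Mul(C, c)))
Add(Function('b')(-159, Add(-108, Mul(-1, -54))), Mul(-1, -5448)) = Add(Add(Pow(Add(-108, Mul(-1, -54)), -1), Mul(Add(-108, Mul(-1, -54)), -159)), Mul(-1, -5448)) = Add(Add(Pow(Add(-108, 54), -1), Mul(Add(-108, 54), -159)), 5448) = Add(Add(Pow(-54, -1), Mul(-54, -159)), 5448) = Add(Add(Rational(-1, 54), 8586), 5448) = Add(Rational(463643, 54), 5448) = Rational(757835, 54)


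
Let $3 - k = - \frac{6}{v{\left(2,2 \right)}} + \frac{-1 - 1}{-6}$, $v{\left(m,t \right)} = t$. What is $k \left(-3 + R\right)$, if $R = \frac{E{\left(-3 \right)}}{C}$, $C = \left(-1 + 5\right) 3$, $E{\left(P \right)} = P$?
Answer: $- \frac{221}{12} \approx -18.417$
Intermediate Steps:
$k = \frac{17}{3}$ ($k = 3 - \left(- \frac{6}{2} + \frac{-1 - 1}{-6}\right) = 3 - \left(\left(-6\right) \frac{1}{2} + \left(-1 - 1\right) \left(- \frac{1}{6}\right)\right) = 3 - \left(-3 - - \frac{1}{3}\right) = 3 - \left(-3 + \frac{1}{3}\right) = 3 - - \frac{8}{3} = 3 + \frac{8}{3} = \frac{17}{3} \approx 5.6667$)
$C = 12$ ($C = 4 \cdot 3 = 12$)
$R = - \frac{1}{4}$ ($R = - \frac{3}{12} = \left(-3\right) \frac{1}{12} = - \frac{1}{4} \approx -0.25$)
$k \left(-3 + R\right) = \frac{17 \left(-3 - \frac{1}{4}\right)}{3} = \frac{17}{3} \left(- \frac{13}{4}\right) = - \frac{221}{12}$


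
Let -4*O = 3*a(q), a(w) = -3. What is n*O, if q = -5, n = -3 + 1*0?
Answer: -27/4 ≈ -6.7500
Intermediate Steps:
n = -3 (n = -3 + 0 = -3)
O = 9/4 (O = -3*(-3)/4 = -¼*(-9) = 9/4 ≈ 2.2500)
n*O = -3*9/4 = -27/4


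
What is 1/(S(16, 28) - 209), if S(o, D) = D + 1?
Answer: -1/180 ≈ -0.0055556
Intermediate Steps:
S(o, D) = 1 + D
1/(S(16, 28) - 209) = 1/((1 + 28) - 209) = 1/(29 - 209) = 1/(-180) = -1/180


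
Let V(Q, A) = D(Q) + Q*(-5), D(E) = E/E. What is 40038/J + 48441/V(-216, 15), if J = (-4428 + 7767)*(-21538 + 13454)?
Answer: 4636522159/103471158 ≈ 44.810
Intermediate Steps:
J = -26992476 (J = 3339*(-8084) = -26992476)
D(E) = 1
V(Q, A) = 1 - 5*Q (V(Q, A) = 1 + Q*(-5) = 1 - 5*Q)
40038/J + 48441/V(-216, 15) = 40038/(-26992476) + 48441/(1 - 5*(-216)) = 40038*(-1/26992476) + 48441/(1 + 1080) = -6673/4498746 + 48441/1081 = 4636522159/103471158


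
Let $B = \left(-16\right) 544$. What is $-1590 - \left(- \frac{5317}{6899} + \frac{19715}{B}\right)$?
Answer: $- \frac{95295451687}{60048896} \approx -1587.0$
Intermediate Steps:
$B = -8704$
$-1590 - \left(- \frac{5317}{6899} + \frac{19715}{B}\right) = -1590 - \left(- \frac{19715}{8704} - \frac{5317}{6899}\right) = -1590 - - \frac{182292953}{60048896} = -1590 + \left(\frac{5317}{6899} + \frac{19715}{8704}\right) = -1590 + \frac{182292953}{60048896} = - \frac{95295451687}{60048896}$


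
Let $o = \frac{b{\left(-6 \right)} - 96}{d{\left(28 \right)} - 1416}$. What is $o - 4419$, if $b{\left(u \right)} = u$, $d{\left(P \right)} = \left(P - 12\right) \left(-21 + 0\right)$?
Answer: $- \frac{1290331}{292} \approx -4418.9$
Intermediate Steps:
$d{\left(P \right)} = 252 - 21 P$ ($d{\left(P \right)} = \left(-12 + P\right) \left(-21\right) = 252 - 21 P$)
$o = \frac{17}{292}$ ($o = \frac{-6 - 96}{\left(252 - 588\right) - 1416} = - \frac{102}{\left(252 - 588\right) - 1416} = - \frac{102}{-336 - 1416} = - \frac{102}{-1752} = \left(-102\right) \left(- \frac{1}{1752}\right) = \frac{17}{292} \approx 0.058219$)
$o - 4419 = \frac{17}{292} - 4419 = - \frac{1290331}{292}$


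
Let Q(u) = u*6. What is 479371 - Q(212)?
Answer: 478099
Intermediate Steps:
Q(u) = 6*u
479371 - Q(212) = 479371 - 6*212 = 479371 - 1*1272 = 479371 - 1272 = 478099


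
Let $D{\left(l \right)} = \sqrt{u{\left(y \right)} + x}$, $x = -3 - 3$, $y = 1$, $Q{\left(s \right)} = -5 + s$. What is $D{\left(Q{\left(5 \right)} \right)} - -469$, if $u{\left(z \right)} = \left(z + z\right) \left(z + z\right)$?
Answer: $469 + i \sqrt{2} \approx 469.0 + 1.4142 i$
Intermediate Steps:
$x = -6$ ($x = -3 - 3 = -6$)
$u{\left(z \right)} = 4 z^{2}$ ($u{\left(z \right)} = 2 z 2 z = 4 z^{2}$)
$D{\left(l \right)} = i \sqrt{2}$ ($D{\left(l \right)} = \sqrt{4 \cdot 1^{2} - 6} = \sqrt{4 \cdot 1 - 6} = \sqrt{4 - 6} = \sqrt{-2} = i \sqrt{2}$)
$D{\left(Q{\left(5 \right)} \right)} - -469 = i \sqrt{2} - -469 = i \sqrt{2} + 469 = 469 + i \sqrt{2}$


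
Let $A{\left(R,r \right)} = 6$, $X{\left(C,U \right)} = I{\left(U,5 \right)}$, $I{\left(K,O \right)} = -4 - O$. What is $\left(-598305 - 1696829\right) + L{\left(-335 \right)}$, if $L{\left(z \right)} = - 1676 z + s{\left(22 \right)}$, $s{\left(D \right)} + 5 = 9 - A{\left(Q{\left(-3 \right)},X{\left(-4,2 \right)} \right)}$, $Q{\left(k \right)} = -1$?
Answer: $-1733676$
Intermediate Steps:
$X{\left(C,U \right)} = -9$ ($X{\left(C,U \right)} = -4 - 5 = -9$)
$s{\left(D \right)} = -2$ ($s{\left(D \right)} = -5 + \left(9 - 6\right) = -5 + 3 = -2$)
$L{\left(z \right)} = -2 - 1676 z$ ($L{\left(z \right)} = - 1676 z - 2 = -2 - 1676 z$)
$\left(-598305 - 1696829\right) + L{\left(-335 \right)} = \left(-598305 - 1696829\right) - -561458 = -2295134 + \left(-2 + 561460\right) = -2295134 + 561458 = -1733676$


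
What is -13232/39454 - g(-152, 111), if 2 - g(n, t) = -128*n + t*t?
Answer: 626818809/19727 ≈ 31775.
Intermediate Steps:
g(n, t) = 2 - t² + 128*n (g(n, t) = 2 - (-128*n + t*t) = 2 - (-128*n + t²) = 2 - (t² - 128*n) = 2 + (-t² + 128*n) = 2 - t² + 128*n)
-13232/39454 - g(-152, 111) = -13232/39454 - (2 - 1*111² + 128*(-152)) = -13232*1/39454 - (2 - 1*12321 - 19456) = -6616/19727 - (2 - 12321 - 19456) = -6616/19727 - 1*(-31775) = -6616/19727 + 31775 = 626818809/19727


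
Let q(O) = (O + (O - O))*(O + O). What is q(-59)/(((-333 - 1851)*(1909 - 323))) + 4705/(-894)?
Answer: -452875443/86018296 ≈ -5.2649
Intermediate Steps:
q(O) = 2*O² (q(O) = (O + 0)*(2*O) = O*(2*O) = 2*O²)
q(-59)/(((-333 - 1851)*(1909 - 323))) + 4705/(-894) = (2*(-59)²)/(((-333 - 1851)*(1909 - 323))) + 4705/(-894) = (2*3481)/((-2184*1586)) + 4705*(-1/894) = 6962/(-3463824) - 4705/894 = 6962*(-1/3463824) - 4705/894 = -3481/1731912 - 4705/894 = -452875443/86018296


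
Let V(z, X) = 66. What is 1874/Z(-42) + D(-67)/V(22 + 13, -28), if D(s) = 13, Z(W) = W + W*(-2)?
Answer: 20705/462 ≈ 44.816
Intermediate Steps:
Z(W) = -W (Z(W) = W - 2*W = -W)
1874/Z(-42) + D(-67)/V(22 + 13, -28) = 1874/((-1*(-42))) + 13/66 = 1874/42 + 13*(1/66) = 1874*(1/42) + 13/66 = 937/21 + 13/66 = 20705/462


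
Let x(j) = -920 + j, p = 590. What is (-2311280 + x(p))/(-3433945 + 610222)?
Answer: 330230/403389 ≈ 0.81864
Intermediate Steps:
(-2311280 + x(p))/(-3433945 + 610222) = (-2311280 + (-920 + 590))/(-3433945 + 610222) = (-2311280 - 330)/(-2823723) = -2311610*(-1/2823723) = 330230/403389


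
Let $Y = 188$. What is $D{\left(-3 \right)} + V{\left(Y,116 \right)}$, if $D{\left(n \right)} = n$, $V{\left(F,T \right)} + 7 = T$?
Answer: $106$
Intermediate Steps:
$V{\left(F,T \right)} = -7 + T$
$D{\left(-3 \right)} + V{\left(Y,116 \right)} = -3 + \left(-7 + 116\right) = -3 + 109 = 106$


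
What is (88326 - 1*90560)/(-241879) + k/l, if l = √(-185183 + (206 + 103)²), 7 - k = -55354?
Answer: 2234/241879 - 55361*I*√89702/89702 ≈ 0.009236 - 184.84*I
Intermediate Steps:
k = 55361 (k = 7 - 1*(-55354) = 7 + 55354 = 55361)
l = I*√89702 (l = √(-185183 + 309²) = √(-185183 + 95481) = √(-89702) = I*√89702 ≈ 299.5*I)
(88326 - 1*90560)/(-241879) + k/l = (88326 - 1*90560)/(-241879) + 55361/((I*√89702)) = (88326 - 90560)*(-1/241879) + 55361*(-I*√89702/89702) = -2234*(-1/241879) - 55361*I*√89702/89702 = 2234/241879 - 55361*I*√89702/89702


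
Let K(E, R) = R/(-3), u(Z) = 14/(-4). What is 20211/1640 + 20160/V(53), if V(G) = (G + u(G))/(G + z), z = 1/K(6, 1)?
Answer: 367582321/18040 ≈ 20376.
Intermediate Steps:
u(Z) = -7/2 (u(Z) = 14*(-¼) = -7/2)
K(E, R) = -R/3 (K(E, R) = R*(-⅓) = -R/3)
z = -3 (z = 1/(-⅓*1) = 1/(-⅓) = -3)
V(G) = (-7/2 + G)/(-3 + G) (V(G) = (G - 7/2)/(G - 3) = (-7/2 + G)/(-3 + G))
20211/1640 + 20160/V(53) = 20211/1640 + 20160/(((-7/2 + 53)/(-3 + 53))) = 20211*(1/1640) + 20160/(((99/2)/50)) = 20211/1640 + 20160/(((1/50)*(99/2))) = 20211/1640 + 20160/(99/100) = 20211/1640 + 20160*(100/99) = 20211/1640 + 224000/11 = 367582321/18040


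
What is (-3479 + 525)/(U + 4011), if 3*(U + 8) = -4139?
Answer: -4431/3935 ≈ -1.1260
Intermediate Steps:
U = -4163/3 (U = -8 + (⅓)*(-4139) = -8 - 4139/3 = -4163/3 ≈ -1387.7)
(-3479 + 525)/(U + 4011) = (-3479 + 525)/(-4163/3 + 4011) = -2954/7870/3 = -2954*3/7870 = -4431/3935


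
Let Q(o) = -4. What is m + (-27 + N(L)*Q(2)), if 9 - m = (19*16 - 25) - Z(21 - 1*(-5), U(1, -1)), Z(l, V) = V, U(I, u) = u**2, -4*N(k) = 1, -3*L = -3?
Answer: -295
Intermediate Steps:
L = 1 (L = -1/3*(-3) = 1)
N(k) = -1/4 (N(k) = -1/4*1 = -1/4)
m = -269 (m = 9 - ((19*16 - 25) - 1*(-1)**2) = 9 - ((304 - 25) - 1*1) = 9 - (279 - 1) = 9 - 1*278 = 9 - 278 = -269)
m + (-27 + N(L)*Q(2)) = -269 + (-27 - 1/4*(-4)) = -269 + (-27 + 1) = -269 - 26 = -295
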